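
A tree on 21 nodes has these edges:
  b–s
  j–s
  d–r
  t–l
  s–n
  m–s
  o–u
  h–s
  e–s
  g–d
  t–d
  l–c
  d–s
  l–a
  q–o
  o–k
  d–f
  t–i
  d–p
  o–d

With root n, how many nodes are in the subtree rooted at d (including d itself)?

The subtree rooted at d contains: d, t, o, r, f, p, g, l, i, q, u, k, a, c — 14 nodes.

14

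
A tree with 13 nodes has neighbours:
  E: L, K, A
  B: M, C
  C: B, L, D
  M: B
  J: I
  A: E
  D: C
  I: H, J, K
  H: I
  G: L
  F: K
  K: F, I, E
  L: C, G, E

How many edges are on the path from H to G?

Walking from H: H - I - K - E - L - G. Length 5.

5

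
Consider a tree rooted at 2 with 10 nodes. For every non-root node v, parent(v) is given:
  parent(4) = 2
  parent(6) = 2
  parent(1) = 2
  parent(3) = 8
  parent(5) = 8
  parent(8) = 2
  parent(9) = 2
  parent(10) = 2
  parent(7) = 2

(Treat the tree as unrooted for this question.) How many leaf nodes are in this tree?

The leaves are 1, 3, 4, 5, 6, 7, 9, 10.
That is 8 leaves.

8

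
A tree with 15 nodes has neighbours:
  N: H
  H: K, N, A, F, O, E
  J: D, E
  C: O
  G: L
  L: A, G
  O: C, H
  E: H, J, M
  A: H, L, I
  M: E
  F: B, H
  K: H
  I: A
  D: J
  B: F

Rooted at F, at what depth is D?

4

Path from F to D: F → H → E → J → D, which has 4 edges.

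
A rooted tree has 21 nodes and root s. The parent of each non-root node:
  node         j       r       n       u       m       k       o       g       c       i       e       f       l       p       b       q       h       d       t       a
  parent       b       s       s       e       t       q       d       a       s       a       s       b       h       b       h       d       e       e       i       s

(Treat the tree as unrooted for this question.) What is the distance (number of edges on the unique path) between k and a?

Walking from k: k–q–d–e–s–a. Length 5.

5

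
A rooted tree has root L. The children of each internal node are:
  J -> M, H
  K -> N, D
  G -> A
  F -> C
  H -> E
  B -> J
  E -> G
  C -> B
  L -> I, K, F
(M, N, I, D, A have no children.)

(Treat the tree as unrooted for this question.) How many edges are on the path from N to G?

9

The path is N–K–L–F–C–B–J–H–E–G, which has 9 edges.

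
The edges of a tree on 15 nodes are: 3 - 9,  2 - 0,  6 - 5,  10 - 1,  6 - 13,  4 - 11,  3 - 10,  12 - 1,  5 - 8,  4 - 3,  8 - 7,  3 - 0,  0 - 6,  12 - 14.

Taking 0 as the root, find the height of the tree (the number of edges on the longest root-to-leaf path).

5

14 sits deepest: 0 – 3 – 10 – 1 – 12 – 14 — 5 edges from the root.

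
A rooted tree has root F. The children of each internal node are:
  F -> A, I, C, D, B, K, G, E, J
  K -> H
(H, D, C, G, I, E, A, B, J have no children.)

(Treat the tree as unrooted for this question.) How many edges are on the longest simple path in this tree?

3

A longest path is H – K – F – E, with 3 edges.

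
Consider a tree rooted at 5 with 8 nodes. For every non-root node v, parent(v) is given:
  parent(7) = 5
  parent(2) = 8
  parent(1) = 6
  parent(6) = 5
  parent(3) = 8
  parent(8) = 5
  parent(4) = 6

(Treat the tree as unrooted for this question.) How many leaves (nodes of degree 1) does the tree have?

5

Degree-1 nodes: 1, 2, 3, 4, 7 — 5 of them.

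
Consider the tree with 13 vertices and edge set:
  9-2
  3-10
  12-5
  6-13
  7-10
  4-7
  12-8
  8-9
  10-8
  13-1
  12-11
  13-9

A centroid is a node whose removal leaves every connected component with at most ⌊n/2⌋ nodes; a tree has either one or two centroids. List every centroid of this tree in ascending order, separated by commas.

Removing 8 splits the tree into components of sizes 5, 4, 3; the largest is 5 ≤ ⌊13/2⌋ = 6.
No neighbour of 8 does as well, so 8 is the unique centroid.

8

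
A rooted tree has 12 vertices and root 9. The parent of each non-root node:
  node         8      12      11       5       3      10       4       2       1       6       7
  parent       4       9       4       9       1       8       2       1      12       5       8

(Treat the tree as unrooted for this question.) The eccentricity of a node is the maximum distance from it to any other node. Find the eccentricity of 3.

5

A farthest node from 3 is 7 (10, 6 also at distance 5).
The path 3-1-2-4-8-7 has 5 edges.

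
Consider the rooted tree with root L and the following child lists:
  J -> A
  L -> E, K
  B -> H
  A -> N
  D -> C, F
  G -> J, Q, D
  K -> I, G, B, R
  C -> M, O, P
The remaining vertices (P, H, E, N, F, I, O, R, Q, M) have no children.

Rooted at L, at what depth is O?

5

L – K – G – D – C – O — 5 edges.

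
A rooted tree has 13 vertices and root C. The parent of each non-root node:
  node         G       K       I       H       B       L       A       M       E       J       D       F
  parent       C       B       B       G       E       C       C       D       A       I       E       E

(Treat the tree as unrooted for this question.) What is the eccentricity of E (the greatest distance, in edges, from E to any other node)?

A farthest node from E is H.
The path E-A-C-G-H has 4 edges.

4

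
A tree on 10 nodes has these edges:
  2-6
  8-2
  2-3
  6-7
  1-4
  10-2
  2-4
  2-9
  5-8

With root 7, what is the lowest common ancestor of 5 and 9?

2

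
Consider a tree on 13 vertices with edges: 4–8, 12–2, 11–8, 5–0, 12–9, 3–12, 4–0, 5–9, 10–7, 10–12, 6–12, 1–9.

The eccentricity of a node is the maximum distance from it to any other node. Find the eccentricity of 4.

6

Distances from 4 peak at 6, attained at 7.
4 – 0 – 5 – 9 – 12 – 10 – 7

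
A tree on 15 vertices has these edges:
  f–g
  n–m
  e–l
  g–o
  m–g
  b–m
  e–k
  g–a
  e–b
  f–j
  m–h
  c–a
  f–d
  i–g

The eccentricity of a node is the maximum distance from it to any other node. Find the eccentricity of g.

4

The node farthest from g is l (k also at distance 4), via g – m – b – e – l — 4 edges.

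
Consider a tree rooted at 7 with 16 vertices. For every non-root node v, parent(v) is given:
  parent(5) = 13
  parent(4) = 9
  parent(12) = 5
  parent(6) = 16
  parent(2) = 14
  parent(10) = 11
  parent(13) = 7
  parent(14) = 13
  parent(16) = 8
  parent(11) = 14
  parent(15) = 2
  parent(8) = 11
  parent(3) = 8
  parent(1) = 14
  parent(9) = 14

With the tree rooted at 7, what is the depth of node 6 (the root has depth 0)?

6

7 – 13 – 14 – 11 – 8 – 16 – 6 — 6 edges.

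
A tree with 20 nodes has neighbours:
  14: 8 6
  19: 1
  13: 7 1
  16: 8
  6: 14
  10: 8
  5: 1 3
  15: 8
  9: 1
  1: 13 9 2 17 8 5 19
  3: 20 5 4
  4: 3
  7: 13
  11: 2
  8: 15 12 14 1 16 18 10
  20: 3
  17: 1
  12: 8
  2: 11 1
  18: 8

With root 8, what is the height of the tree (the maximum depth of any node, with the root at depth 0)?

4

A deepest node is 20, reached by 8 → 1 → 5 → 3 → 20.
That path has 4 edges, so the height is 4.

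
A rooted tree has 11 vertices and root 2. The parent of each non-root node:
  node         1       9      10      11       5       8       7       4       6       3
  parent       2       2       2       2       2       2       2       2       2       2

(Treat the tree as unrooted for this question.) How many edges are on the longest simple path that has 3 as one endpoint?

Distances from 3 peak at 2, attained at 1 (4, 10, 5, 8, 6, 9, 11, 7 also at distance 2).
3-2-1

2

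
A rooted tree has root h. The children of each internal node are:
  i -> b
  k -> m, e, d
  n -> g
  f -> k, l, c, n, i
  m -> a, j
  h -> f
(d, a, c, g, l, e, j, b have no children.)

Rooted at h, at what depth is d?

Climbing from d to the root: d → k → f → h. That's 3 steps.

3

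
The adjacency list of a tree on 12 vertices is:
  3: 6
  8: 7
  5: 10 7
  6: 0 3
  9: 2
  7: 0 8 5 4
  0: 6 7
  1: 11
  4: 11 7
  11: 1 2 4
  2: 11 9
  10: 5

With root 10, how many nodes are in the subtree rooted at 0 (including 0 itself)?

Descendants of 0 (including itself): 0, 6, 3. That's 3.

3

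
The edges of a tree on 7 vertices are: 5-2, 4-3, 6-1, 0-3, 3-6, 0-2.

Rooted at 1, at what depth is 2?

Path from 1 to 2: 1–6–3–0–2, which has 4 edges.

4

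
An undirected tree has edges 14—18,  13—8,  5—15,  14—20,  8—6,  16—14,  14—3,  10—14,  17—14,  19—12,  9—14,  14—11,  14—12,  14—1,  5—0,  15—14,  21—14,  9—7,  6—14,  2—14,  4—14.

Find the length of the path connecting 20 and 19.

3

Walking from 20: 20 – 14 – 12 – 19. Length 3.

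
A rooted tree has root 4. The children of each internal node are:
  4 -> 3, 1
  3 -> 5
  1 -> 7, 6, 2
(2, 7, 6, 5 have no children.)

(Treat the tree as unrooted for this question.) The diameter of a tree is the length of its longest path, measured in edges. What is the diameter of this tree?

Starting from 5, a farthest node is 2 at distance 4.
One longest path: 5 – 3 – 4 – 1 – 2.
So the diameter is 4.

4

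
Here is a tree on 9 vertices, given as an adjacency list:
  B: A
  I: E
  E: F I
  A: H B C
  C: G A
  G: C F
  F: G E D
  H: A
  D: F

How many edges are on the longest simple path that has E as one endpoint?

5

Distances from E peak at 5, attained at B (H also at distance 5).
E – F – G – C – A – B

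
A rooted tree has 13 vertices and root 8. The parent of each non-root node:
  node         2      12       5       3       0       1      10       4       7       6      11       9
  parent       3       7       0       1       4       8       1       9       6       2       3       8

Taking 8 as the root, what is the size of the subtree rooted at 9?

The subtree rooted at 9 contains: 9, 4, 0, 5 — 4 nodes.

4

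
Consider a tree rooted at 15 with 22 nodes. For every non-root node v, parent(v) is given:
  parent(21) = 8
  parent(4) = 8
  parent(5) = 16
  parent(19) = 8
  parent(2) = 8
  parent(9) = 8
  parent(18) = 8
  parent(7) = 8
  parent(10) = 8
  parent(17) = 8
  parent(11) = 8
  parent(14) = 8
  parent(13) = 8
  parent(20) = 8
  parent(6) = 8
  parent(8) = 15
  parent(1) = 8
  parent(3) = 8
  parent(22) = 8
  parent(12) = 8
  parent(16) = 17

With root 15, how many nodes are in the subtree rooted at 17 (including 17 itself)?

The subtree rooted at 17 contains: 17, 16, 5 — 3 nodes.

3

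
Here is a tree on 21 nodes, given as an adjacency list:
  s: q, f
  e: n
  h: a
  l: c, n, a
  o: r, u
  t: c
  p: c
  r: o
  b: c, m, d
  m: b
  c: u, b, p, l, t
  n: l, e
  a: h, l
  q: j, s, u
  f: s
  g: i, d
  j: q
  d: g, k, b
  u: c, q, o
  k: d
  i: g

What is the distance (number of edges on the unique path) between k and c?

Walking from k: k–d–b–c. Length 3.

3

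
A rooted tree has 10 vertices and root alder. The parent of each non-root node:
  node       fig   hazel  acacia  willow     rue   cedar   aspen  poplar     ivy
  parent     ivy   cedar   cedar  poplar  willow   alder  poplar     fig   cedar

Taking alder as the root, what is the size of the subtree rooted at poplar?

4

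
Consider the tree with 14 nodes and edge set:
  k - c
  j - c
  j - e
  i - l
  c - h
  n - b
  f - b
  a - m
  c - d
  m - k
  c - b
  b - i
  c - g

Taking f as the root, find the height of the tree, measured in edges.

5

A deepest node is a, reached by f-b-c-k-m-a.
That path has 5 edges, so the height is 5.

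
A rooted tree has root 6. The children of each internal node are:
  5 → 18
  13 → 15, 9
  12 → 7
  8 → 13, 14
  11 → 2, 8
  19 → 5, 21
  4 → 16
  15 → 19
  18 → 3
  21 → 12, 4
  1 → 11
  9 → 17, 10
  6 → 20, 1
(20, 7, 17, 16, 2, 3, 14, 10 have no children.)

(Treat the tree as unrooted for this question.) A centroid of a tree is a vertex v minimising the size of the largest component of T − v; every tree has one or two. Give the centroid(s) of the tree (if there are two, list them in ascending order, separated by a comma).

13

Delete 13: the remaining components have sizes 10, 7, 3. Max 10 ≤ 10, so 13 is a centroid.
Every other node leaves some component of size > 10, so the centroid is unique.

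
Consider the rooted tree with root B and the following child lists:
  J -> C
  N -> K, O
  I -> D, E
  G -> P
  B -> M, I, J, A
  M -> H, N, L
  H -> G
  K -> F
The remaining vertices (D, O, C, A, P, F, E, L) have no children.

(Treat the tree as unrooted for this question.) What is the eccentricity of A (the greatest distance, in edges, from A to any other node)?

Distances from A peak at 5, attained at P (F also at distance 5).
A-B-M-H-G-P

5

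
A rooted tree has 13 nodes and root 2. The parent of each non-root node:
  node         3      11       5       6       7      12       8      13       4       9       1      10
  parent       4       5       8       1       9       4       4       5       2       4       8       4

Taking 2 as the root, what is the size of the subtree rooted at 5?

Descendants of 5 (including itself): 5, 13, 11. That's 3.

3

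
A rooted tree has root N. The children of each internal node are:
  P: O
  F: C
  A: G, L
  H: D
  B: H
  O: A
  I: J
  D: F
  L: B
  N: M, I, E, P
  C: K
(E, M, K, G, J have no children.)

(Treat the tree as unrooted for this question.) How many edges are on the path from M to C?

10

The path is M - N - P - O - A - L - B - H - D - F - C, which has 10 edges.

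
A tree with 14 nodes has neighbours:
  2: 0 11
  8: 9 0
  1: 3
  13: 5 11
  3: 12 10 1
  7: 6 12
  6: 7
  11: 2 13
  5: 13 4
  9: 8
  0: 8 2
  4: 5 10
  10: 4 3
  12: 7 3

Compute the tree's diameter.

12

Starting from 9, a farthest node is 6 at distance 12.
One longest path: 9 – 8 – 0 – 2 – 11 – 13 – 5 – 4 – 10 – 3 – 12 – 7 – 6.
So the diameter is 12.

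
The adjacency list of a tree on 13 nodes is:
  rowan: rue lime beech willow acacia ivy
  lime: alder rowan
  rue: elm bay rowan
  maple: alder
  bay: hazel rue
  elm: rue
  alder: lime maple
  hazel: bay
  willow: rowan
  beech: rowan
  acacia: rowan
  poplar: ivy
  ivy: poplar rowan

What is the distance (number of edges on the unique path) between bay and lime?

3

bay - rue - rowan - lime: 3 edges.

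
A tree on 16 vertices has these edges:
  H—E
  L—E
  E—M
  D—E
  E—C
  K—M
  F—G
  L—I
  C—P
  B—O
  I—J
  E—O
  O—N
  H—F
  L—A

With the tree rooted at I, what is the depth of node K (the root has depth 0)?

4

Path from I to K: I → L → E → M → K, which has 4 edges.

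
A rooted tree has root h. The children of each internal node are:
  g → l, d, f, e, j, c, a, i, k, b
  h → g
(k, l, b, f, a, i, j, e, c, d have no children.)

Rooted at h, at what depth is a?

h → g → a — 2 edges.

2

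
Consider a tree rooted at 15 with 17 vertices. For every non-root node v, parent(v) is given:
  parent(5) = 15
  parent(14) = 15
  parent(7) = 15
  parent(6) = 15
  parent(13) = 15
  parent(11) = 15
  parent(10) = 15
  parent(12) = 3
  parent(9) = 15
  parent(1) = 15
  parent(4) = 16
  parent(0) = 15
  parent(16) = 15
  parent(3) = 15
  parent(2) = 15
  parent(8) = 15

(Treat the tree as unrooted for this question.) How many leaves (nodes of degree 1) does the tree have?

The leaves are 0, 1, 2, 4, 5, 6, 7, 8, 9, 10, 11, 12, 13, 14.
That is 14 leaves.

14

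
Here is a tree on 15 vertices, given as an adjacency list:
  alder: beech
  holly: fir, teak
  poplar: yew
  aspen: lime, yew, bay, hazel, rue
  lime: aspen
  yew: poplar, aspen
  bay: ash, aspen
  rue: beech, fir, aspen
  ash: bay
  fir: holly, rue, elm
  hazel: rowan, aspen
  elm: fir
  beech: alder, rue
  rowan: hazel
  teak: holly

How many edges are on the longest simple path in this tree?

A longest path is teak - holly - fir - rue - aspen - yew - poplar, with 6 edges.

6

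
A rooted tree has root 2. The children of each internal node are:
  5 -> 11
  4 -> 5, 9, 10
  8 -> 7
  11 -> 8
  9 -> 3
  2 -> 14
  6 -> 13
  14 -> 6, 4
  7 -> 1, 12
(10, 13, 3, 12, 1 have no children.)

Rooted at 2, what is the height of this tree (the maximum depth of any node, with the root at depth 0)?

7

The longest root-to-leaf path is 2–14–4–5–11–8–7–1 (7 edges).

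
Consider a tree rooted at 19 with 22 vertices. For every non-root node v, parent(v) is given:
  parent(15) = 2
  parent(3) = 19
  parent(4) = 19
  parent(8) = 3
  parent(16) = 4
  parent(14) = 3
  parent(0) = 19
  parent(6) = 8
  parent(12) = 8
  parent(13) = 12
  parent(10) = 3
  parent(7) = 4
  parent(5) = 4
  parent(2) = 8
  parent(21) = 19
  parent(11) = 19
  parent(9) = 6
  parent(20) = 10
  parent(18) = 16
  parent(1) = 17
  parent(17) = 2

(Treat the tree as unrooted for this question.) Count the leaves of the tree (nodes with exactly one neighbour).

12

Exactly 12 nodes have a single neighbour: 0, 1, 5, 7, 9, 11, 13, 14, 15, 18, 20, 21.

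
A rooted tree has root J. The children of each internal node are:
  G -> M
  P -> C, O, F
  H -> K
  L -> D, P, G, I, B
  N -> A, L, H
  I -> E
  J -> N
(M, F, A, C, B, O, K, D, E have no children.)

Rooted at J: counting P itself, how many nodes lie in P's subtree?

4

The subtree rooted at P contains: P, F, O, C — 4 nodes.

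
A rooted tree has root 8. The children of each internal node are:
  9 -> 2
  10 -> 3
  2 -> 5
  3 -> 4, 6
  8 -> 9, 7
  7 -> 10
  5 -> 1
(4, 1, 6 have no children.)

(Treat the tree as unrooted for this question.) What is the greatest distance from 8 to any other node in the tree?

The node farthest from 8 is 4 (6, 1 also at distance 4), via 8–7–10–3–4 — 4 edges.

4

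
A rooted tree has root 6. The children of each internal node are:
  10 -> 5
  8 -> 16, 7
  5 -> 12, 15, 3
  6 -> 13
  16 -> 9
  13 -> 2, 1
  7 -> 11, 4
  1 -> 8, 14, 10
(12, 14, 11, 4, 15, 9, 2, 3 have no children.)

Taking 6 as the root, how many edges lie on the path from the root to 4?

Climbing from 4 to the root: 4 → 7 → 8 → 1 → 13 → 6. That's 5 steps.

5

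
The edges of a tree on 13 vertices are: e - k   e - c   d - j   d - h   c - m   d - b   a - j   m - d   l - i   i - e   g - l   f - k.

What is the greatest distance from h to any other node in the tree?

Distances from h peak at 7, attained at g.
h–d–m–c–e–i–l–g

7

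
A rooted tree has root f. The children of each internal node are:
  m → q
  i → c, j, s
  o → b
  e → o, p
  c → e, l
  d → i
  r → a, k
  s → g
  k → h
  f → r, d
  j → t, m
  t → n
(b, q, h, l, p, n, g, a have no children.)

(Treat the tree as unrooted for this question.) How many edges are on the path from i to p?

3

The path is i – c – e – p, which has 3 edges.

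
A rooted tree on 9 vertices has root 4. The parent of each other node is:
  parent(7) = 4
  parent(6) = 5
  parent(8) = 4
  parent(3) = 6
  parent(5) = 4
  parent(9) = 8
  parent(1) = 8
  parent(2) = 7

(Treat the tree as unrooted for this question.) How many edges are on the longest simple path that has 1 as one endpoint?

Distances from 1 peak at 5, attained at 3.
1–8–4–5–6–3

5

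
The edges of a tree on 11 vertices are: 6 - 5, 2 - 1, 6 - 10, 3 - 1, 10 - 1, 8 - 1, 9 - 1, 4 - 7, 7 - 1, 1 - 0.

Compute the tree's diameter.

5

Starting from 5, a farthest node is 4 at distance 5.
One longest path: 5–6–10–1–7–4.
So the diameter is 5.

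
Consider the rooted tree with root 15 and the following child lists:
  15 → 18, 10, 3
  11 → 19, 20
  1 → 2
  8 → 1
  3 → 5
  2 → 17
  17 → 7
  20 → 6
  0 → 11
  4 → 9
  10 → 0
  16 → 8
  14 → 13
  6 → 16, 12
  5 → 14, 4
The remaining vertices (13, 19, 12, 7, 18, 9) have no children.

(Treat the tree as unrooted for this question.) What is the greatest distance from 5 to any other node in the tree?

13

A farthest node from 5 is 7.
The path 5–3–15–10–0–11–20–6–16–8–1–2–17–7 has 13 edges.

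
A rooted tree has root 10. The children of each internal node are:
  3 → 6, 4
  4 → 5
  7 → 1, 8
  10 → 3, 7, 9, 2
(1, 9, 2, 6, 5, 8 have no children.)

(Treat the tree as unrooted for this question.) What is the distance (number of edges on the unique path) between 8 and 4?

4

The path is 8 – 7 – 10 – 3 – 4, which has 4 edges.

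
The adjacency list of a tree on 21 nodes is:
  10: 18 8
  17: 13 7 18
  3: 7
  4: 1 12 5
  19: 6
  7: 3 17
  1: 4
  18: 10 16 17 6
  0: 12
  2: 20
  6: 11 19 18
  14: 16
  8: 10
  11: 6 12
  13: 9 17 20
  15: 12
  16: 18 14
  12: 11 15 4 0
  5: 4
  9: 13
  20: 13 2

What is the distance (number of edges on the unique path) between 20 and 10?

Walking from 20: 20 – 13 – 17 – 18 – 10. Length 4.

4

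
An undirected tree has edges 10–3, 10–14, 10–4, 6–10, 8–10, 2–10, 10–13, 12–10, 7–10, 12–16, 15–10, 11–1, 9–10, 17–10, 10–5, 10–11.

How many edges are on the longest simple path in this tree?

BFS from 16 reaches 1 last, at distance 4; BFS from 1 confirms no node is farther.
Path: 16-12-10-11-1.

4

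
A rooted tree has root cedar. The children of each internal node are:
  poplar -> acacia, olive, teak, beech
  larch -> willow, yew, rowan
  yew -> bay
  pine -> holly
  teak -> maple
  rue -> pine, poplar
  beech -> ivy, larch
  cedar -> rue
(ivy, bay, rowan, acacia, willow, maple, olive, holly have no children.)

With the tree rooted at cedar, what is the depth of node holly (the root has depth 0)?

Climbing from holly to the root: holly–pine–rue–cedar. That's 3 steps.

3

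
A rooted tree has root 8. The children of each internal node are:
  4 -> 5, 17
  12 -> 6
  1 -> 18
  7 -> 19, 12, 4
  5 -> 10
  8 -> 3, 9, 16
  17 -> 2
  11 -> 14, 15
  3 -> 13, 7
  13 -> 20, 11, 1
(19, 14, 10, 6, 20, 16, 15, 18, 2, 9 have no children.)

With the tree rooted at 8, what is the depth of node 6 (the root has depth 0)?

8–3–7–12–6 — 4 edges.

4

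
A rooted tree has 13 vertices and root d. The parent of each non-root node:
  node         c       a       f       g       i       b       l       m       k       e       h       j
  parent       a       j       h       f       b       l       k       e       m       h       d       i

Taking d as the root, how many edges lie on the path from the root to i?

7

d → h → e → m → k → l → b → i — 7 edges.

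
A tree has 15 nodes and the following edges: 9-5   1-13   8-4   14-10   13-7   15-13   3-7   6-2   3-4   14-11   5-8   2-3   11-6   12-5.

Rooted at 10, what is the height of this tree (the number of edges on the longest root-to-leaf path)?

9

A deepest node is 9, reached by 10-14-11-6-2-3-4-8-5-9.
That path has 9 edges, so the height is 9.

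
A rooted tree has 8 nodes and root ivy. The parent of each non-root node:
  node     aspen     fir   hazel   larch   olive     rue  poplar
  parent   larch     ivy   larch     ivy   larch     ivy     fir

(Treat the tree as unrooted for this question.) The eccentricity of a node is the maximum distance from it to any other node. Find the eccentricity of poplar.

A farthest node from poplar is aspen (hazel, olive also at distance 4).
The path poplar – fir – ivy – larch – aspen has 4 edges.

4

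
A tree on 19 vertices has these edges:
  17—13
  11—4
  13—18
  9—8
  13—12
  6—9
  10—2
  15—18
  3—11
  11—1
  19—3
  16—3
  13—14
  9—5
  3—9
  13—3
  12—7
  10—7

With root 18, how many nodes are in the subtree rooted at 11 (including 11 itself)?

3

Descendants of 11 (including itself): 11, 4, 1. That's 3.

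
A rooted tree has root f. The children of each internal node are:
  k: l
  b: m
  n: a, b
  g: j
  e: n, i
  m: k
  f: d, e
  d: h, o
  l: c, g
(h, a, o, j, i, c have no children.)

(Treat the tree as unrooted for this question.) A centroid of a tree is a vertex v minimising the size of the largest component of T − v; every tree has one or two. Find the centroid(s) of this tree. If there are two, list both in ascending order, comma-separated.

n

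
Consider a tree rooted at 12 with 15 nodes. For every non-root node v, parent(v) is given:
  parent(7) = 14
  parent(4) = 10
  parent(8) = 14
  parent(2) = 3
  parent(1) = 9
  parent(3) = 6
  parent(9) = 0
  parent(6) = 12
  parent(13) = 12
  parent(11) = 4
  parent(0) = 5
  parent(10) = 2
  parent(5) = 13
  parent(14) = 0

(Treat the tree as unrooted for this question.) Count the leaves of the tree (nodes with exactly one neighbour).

4

The leaves are 1, 7, 8, 11.
That is 4 leaves.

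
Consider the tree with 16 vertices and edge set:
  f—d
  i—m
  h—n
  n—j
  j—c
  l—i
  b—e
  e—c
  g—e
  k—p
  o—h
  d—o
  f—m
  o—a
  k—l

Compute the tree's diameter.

13

BFS from p reaches b last, at distance 13; BFS from b confirms no node is farther.
Path: p–k–l–i–m–f–d–o–h–n–j–c–e–b.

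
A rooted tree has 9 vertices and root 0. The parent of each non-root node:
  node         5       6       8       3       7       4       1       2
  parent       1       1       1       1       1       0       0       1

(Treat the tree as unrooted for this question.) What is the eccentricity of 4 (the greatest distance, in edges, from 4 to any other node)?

The node farthest from 4 is 3 (5, 7, 8, 6, 2 also at distance 3), via 4–0–1–3 — 3 edges.

3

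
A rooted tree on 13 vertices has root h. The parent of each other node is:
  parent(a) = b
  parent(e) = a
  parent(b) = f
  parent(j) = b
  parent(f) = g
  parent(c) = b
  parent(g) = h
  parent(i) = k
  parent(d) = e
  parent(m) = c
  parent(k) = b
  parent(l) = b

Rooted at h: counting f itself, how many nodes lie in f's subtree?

11

Descendants of f (including itself): f, b, a, j, l, c, k, e, m, i, d. That's 11.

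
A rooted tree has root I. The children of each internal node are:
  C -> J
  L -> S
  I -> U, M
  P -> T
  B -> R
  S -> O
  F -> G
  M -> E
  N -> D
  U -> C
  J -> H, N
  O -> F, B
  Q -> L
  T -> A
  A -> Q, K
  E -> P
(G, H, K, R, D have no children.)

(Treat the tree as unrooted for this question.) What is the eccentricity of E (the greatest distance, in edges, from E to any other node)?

9

The node farthest from E is G (R also at distance 9), via E-P-T-A-Q-L-S-O-F-G — 9 edges.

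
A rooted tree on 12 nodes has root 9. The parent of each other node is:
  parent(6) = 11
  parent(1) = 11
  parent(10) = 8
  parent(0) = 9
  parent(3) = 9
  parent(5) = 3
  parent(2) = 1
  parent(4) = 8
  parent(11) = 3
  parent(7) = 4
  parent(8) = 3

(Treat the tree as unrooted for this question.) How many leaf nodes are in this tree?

Exactly 6 nodes have a single neighbour: 0, 2, 5, 6, 7, 10.

6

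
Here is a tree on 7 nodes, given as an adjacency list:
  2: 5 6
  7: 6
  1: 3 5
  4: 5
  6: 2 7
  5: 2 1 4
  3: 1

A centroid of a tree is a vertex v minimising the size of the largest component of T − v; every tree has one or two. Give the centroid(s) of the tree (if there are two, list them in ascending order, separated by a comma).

5

Delete 5: the remaining components have sizes 3, 2, 1. Max 3 ≤ 3, so 5 is a centroid.
Every other node leaves some component of size > 3, so the centroid is unique.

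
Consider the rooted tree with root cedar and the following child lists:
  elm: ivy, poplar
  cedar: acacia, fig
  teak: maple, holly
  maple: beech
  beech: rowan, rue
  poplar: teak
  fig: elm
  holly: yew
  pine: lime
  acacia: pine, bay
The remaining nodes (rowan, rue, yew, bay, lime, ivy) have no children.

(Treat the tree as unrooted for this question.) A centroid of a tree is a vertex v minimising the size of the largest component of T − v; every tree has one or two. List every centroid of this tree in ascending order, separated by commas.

Removing poplar splits the tree into components of sizes 8, 7; the largest is 8 ≤ ⌊16/2⌋ = 8.
elm is adjacent to poplar and is also a centroid (the largest component after removing it is likewise 8).

elm, poplar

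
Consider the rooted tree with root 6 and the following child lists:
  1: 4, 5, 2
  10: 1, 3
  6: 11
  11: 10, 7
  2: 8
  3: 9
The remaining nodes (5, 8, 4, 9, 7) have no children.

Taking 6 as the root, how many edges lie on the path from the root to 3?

3

6 → 11 → 10 → 3 — 3 edges.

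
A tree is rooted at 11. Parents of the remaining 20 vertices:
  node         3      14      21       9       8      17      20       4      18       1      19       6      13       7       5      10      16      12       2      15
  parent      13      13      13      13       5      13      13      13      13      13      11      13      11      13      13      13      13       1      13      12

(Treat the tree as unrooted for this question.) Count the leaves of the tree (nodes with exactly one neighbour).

16

The leaves are 2, 3, 4, 6, 7, 8, 9, 10, 14, 15, 16, 17, 18, 19, 20, 21.
That is 16 leaves.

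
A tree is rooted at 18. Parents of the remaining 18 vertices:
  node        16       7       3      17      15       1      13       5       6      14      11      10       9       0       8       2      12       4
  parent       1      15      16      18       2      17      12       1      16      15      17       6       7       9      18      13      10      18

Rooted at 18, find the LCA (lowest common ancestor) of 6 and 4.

18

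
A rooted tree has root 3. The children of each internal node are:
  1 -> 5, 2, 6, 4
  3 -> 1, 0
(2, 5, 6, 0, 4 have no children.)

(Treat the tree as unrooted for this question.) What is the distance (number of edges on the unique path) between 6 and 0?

Walking from 6: 6 - 1 - 3 - 0. Length 3.

3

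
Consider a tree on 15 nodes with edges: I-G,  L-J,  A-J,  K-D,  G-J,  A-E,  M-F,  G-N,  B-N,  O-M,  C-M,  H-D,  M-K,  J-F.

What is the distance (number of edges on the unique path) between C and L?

4

C – M – F – J – L: 4 edges.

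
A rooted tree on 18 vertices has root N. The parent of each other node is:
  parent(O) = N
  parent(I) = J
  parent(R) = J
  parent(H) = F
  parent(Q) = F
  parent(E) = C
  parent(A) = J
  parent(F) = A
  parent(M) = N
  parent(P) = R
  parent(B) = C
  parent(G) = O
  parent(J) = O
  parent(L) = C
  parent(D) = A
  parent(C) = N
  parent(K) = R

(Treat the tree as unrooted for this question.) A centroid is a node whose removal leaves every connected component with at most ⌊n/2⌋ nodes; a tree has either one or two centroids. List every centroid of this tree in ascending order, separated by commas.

J

If J is removed the pieces have sizes 8, 5, 3, 1, all ≤ ⌊18/2⌋ = 9.
Every other node leaves some component of size > 9, so the centroid is unique.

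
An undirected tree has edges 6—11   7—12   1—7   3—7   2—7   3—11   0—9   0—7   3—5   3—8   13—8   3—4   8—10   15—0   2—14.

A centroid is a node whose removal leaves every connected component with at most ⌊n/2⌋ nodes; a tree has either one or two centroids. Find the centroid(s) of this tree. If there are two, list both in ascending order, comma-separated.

3, 7

Removing 7 splits the tree into components of sizes 8, 3, 2, 1, 1; the largest is 8 ≤ ⌊16/2⌋ = 8.
Its neighbour 3 also leaves a largest component of size 8, so both are centroids.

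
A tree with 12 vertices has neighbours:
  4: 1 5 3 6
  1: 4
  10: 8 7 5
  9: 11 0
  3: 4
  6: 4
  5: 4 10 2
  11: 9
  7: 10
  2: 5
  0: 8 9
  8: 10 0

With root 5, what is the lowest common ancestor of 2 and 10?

Path 2→root: 2 5; path 10→root: 10 5.
First common node: 5.

5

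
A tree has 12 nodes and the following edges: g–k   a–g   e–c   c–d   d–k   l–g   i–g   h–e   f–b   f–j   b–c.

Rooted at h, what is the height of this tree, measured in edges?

6

i sits deepest: h-e-c-d-k-g-i — 6 edges from the root.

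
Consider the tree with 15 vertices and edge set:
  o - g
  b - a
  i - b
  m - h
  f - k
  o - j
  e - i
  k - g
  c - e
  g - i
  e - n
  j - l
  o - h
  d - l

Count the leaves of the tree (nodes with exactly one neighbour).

The leaves are a, c, d, f, m, n.
That is 6 leaves.

6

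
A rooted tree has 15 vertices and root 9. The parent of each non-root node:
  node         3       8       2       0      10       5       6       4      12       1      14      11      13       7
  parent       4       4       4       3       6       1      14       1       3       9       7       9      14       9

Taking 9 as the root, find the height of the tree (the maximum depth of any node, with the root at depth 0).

4

A deepest node is 0, reached by 9-1-4-3-0.
That path has 4 edges, so the height is 4.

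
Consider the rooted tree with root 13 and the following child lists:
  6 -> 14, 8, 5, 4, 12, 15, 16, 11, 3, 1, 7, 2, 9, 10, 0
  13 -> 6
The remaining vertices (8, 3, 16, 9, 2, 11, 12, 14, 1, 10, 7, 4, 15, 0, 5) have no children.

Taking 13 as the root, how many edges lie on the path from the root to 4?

2

Path from 13 to 4: 13–6–4, which has 2 edges.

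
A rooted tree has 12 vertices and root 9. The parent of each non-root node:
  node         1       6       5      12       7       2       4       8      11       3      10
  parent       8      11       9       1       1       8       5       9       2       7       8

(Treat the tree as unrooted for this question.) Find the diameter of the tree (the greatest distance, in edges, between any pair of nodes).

6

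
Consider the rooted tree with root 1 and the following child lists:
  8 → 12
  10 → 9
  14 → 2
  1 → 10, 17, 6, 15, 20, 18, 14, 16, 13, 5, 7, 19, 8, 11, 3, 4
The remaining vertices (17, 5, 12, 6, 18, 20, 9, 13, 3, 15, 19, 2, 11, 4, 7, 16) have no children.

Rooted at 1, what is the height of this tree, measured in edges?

The longest root-to-leaf path is 1 – 8 – 12 (2 edges).

2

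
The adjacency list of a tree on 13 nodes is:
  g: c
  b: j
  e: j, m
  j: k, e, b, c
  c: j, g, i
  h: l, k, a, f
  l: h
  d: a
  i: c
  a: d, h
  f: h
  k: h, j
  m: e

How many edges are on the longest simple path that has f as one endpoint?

5

A farthest node from f is m (g, i also at distance 5).
The path f–h–k–j–e–m has 5 edges.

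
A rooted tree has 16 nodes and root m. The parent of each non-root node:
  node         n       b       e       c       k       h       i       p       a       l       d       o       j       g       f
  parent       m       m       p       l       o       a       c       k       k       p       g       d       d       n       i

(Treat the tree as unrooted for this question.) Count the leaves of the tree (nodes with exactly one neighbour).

5

The leaves are b, e, f, h, j.
That is 5 leaves.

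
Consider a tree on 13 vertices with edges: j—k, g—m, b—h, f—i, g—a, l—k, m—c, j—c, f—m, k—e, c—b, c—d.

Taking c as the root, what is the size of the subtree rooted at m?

Descendants of m (including itself): m, f, g, i, a. That's 5.

5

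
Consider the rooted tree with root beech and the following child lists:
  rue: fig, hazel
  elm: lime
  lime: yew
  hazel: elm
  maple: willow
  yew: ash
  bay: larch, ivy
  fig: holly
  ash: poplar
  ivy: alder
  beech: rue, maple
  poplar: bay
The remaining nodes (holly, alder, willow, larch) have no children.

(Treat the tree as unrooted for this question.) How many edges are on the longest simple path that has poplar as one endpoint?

Distances from poplar peak at 9, attained at willow.
poplar-ash-yew-lime-elm-hazel-rue-beech-maple-willow

9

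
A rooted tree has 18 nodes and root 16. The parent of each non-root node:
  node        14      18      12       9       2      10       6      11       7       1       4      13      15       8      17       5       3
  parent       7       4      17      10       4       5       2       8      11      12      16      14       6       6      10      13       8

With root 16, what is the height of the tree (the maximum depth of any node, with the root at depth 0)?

A deepest node is 1, reached by 16 → 4 → 2 → 6 → 8 → 11 → 7 → 14 → 13 → 5 → 10 → 17 → 12 → 1.
That path has 13 edges, so the height is 13.

13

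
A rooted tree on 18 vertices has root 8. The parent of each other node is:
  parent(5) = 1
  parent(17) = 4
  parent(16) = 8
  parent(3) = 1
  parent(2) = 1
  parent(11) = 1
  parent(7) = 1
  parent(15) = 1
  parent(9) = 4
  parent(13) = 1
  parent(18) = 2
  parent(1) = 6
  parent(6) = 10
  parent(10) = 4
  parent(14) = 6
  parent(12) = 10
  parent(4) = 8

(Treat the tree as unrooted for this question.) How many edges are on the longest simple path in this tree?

BFS from 18 reaches 16 last, at distance 7; BFS from 16 confirms no node is farther.
Path: 18 – 2 – 1 – 6 – 10 – 4 – 8 – 16.

7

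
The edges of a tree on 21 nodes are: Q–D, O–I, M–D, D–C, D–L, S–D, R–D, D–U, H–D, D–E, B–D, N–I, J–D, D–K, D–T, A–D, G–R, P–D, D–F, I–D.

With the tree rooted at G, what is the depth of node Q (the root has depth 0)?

3

G–R–D–Q — 3 edges.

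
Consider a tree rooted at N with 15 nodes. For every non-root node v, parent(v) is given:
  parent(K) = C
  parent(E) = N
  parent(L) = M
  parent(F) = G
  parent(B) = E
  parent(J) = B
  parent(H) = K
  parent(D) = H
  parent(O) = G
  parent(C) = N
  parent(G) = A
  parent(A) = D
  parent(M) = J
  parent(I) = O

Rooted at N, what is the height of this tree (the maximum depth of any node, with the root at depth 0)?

I sits deepest: N → C → K → H → D → A → G → O → I — 8 edges from the root.

8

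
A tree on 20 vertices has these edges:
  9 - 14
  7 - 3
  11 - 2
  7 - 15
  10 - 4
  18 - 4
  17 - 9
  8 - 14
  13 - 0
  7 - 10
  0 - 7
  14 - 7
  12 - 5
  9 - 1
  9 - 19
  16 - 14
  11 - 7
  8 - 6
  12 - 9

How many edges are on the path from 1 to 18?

The path is 1 - 9 - 14 - 7 - 10 - 4 - 18, which has 6 edges.

6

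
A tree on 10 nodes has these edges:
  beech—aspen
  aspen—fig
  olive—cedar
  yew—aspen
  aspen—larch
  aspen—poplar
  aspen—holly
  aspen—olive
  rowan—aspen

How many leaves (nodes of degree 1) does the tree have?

8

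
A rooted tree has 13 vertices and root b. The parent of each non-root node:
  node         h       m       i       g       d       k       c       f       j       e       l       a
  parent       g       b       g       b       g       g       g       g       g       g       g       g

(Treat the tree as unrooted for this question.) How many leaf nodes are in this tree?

Degree-1 nodes: a, c, d, e, f, h, i, j, k, l, m — 11 of them.

11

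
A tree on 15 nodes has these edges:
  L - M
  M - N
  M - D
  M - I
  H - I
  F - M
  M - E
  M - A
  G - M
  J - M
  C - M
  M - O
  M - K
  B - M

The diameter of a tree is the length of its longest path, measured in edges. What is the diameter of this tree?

3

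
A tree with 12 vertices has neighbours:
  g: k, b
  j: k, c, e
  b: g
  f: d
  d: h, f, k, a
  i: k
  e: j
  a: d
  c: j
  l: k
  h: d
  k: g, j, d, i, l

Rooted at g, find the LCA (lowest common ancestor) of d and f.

Path d→root: d k g; path f→root: f d k g.
First common node: d.

d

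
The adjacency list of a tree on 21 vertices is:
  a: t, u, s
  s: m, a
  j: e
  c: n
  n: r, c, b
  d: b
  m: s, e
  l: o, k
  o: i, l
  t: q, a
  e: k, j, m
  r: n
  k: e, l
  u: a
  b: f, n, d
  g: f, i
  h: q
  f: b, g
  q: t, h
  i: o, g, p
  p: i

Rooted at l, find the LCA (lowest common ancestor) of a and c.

l

Ancestors of a (toward the root): a, s, m, e, k, l.
Ancestors of c: c, n, b, f, g, i, o, l.
The deepest node appearing in both lists is l.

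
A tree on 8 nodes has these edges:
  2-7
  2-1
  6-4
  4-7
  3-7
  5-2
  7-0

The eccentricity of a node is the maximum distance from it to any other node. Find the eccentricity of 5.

4

The node farthest from 5 is 6, via 5–2–7–4–6 — 4 edges.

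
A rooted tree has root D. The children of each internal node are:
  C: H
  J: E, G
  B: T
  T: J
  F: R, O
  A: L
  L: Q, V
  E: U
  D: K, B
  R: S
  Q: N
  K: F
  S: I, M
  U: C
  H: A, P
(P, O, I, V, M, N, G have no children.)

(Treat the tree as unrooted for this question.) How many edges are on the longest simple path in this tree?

A longest path is I - S - R - F - K - D - B - T - J - E - U - C - H - A - L - Q - N, with 16 edges.

16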